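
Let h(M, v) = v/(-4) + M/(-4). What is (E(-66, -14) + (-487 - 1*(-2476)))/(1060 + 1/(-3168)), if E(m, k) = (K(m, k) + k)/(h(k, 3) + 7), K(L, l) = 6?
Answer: 4309536/2297633 ≈ 1.8756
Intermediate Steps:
h(M, v) = -M/4 - v/4 (h(M, v) = v*(-¼) + M*(-¼) = -v/4 - M/4 = -M/4 - v/4)
E(m, k) = (6 + k)/(25/4 - k/4) (E(m, k) = (6 + k)/((-k/4 - ¼*3) + 7) = (6 + k)/((-k/4 - ¾) + 7) = (6 + k)/((-¾ - k/4) + 7) = (6 + k)/(25/4 - k/4))
(E(-66, -14) + (-487 - 1*(-2476)))/(1060 + 1/(-3168)) = (4*(-6 - 1*(-14))/(-25 - 14) + (-487 - 1*(-2476)))/(1060 + 1/(-3168)) = (4*(-6 + 14)/(-39) + (-487 + 2476))/(1060 - 1/3168) = (4*(-1/39)*8 + 1989)/(3358079/3168) = (-32/39 + 1989)*(3168/3358079) = (77539/39)*(3168/3358079) = 4309536/2297633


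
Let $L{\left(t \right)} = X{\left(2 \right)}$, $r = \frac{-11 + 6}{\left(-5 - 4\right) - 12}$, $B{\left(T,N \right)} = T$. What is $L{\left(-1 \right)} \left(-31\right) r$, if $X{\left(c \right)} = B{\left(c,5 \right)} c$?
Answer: $- \frac{620}{21} \approx -29.524$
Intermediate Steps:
$X{\left(c \right)} = c^{2}$ ($X{\left(c \right)} = c c = c^{2}$)
$r = \frac{5}{21}$ ($r = - \frac{5}{\left(-5 - 4\right) - 12} = - \frac{5}{-9 - 12} = - \frac{5}{-21} = \left(-5\right) \left(- \frac{1}{21}\right) = \frac{5}{21} \approx 0.2381$)
$L{\left(t \right)} = 4$ ($L{\left(t \right)} = 2^{2} = 4$)
$L{\left(-1 \right)} \left(-31\right) r = 4 \left(-31\right) \frac{5}{21} = \left(-124\right) \frac{5}{21} = - \frac{620}{21}$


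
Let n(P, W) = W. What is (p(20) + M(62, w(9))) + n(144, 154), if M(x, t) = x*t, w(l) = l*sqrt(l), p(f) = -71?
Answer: 1757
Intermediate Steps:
w(l) = l**(3/2)
M(x, t) = t*x
(p(20) + M(62, w(9))) + n(144, 154) = (-71 + 9**(3/2)*62) + 154 = (-71 + 27*62) + 154 = (-71 + 1674) + 154 = 1603 + 154 = 1757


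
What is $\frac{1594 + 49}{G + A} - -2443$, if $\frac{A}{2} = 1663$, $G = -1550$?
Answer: $\frac{4340411}{1776} \approx 2443.9$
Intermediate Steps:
$A = 3326$ ($A = 2 \cdot 1663 = 3326$)
$\frac{1594 + 49}{G + A} - -2443 = \frac{1594 + 49}{-1550 + 3326} - -2443 = \frac{1643}{1776} + 2443 = \frac{4340411}{1776}$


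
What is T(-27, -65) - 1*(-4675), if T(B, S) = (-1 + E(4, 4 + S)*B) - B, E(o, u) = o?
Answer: 4593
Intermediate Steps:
T(B, S) = -1 + 3*B (T(B, S) = (-1 + 4*B) - B = -1 + 3*B)
T(-27, -65) - 1*(-4675) = (-1 + 3*(-27)) - 1*(-4675) = (-1 - 81) + 4675 = -82 + 4675 = 4593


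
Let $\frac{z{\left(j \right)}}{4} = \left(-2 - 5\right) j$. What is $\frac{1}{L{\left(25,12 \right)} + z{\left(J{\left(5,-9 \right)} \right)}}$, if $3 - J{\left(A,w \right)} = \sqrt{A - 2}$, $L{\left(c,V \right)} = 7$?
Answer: $- \frac{11}{511} - \frac{4 \sqrt{3}}{511} \approx -0.035085$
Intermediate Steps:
$J{\left(A,w \right)} = 3 - \sqrt{-2 + A}$ ($J{\left(A,w \right)} = 3 - \sqrt{A - 2} = 3 - \sqrt{-2 + A}$)
$z{\left(j \right)} = - 28 j$ ($z{\left(j \right)} = 4 \left(-2 - 5\right) j = 4 \left(- 7 j\right) = - 28 j$)
$\frac{1}{L{\left(25,12 \right)} + z{\left(J{\left(5,-9 \right)} \right)}} = \frac{1}{7 - 28 \left(3 - \sqrt{-2 + 5}\right)} = \frac{1}{7 - 28 \left(3 - \sqrt{3}\right)} = \frac{1}{7 - \left(84 - 28 \sqrt{3}\right)} = \frac{1}{-77 + 28 \sqrt{3}}$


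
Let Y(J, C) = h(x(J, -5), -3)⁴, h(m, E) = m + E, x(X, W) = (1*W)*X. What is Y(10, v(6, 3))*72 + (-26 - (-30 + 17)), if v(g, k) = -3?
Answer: 568114619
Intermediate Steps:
x(X, W) = W*X
h(m, E) = E + m
Y(J, C) = (-3 - 5*J)⁴
Y(10, v(6, 3))*72 + (-26 - (-30 + 17)) = (3 + 5*10)⁴*72 + (-26 - (-30 + 17)) = (3 + 50)⁴*72 + (-26 - 1*(-13)) = 53⁴*72 + (-26 + 13) = 7890481*72 - 13 = 568114632 - 13 = 568114619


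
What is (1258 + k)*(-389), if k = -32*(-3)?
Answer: -526706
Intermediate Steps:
k = 96
(1258 + k)*(-389) = (1258 + 96)*(-389) = 1354*(-389) = -526706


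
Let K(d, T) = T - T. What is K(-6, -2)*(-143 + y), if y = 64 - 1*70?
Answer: 0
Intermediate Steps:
K(d, T) = 0
y = -6 (y = 64 - 70 = -6)
K(-6, -2)*(-143 + y) = 0*(-143 - 6) = 0*(-149) = 0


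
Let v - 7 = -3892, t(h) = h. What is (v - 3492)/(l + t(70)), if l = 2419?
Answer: -7377/2489 ≈ -2.9638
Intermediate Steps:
v = -3885 (v = 7 - 3892 = -3885)
(v - 3492)/(l + t(70)) = (-3885 - 3492)/(2419 + 70) = -7377/2489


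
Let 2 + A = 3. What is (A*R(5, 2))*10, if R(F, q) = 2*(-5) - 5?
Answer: -150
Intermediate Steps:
R(F, q) = -15 (R(F, q) = -10 - 5 = -15)
A = 1 (A = -2 + 3 = 1)
(A*R(5, 2))*10 = (1*(-15))*10 = -15*10 = -150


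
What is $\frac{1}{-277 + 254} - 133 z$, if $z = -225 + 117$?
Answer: $\frac{330371}{23} \approx 14364.0$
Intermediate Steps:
$z = -108$
$\frac{1}{-277 + 254} - 133 z = \frac{1}{-277 + 254} - -14364 = \frac{1}{-23} + 14364 = - \frac{1}{23} + 14364 = \frac{330371}{23}$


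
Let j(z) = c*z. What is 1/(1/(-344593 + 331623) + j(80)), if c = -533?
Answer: -12970/553040801 ≈ -2.3452e-5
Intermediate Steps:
j(z) = -533*z
1/(1/(-344593 + 331623) + j(80)) = 1/(1/(-344593 + 331623) - 533*80) = 1/(1/(-12970) - 42640) = 1/(-1/12970 - 42640) = 1/(-553040801/12970) = -12970/553040801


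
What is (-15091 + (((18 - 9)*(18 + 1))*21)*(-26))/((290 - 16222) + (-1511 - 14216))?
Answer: 108457/31659 ≈ 3.4258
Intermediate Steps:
(-15091 + (((18 - 9)*(18 + 1))*21)*(-26))/((290 - 16222) + (-1511 - 14216)) = (-15091 + ((9*19)*21)*(-26))/(-15932 - 15727) = (-15091 + (171*21)*(-26))/(-31659) = (-15091 + 3591*(-26))*(-1/31659) = (-15091 - 93366)*(-1/31659) = -108457*(-1/31659) = 108457/31659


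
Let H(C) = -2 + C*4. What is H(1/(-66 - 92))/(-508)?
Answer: 40/10033 ≈ 0.0039868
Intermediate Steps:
H(C) = -2 + 4*C
H(1/(-66 - 92))/(-508) = (-2 + 4/(-66 - 92))/(-508) = (-2 + 4/(-158))*(-1/508) = (-2 + 4*(-1/158))*(-1/508) = (-2 - 2/79)*(-1/508) = -160/79*(-1/508) = 40/10033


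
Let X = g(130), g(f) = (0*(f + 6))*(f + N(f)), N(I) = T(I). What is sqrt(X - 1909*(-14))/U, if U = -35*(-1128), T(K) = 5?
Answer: sqrt(26726)/39480 ≈ 0.0041409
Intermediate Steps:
N(I) = 5
g(f) = 0 (g(f) = (0*(f + 6))*(f + 5) = (0*(6 + f))*(5 + f) = 0*(5 + f) = 0)
X = 0
U = 39480
sqrt(X - 1909*(-14))/U = sqrt(0 - 1909*(-14))/39480 = sqrt(0 + 26726)*(1/39480) = sqrt(26726)*(1/39480) = sqrt(26726)/39480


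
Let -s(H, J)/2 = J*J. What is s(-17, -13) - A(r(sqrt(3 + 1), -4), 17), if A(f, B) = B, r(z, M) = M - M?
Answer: -355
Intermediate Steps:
s(H, J) = -2*J**2 (s(H, J) = -2*J*J = -2*J**2)
r(z, M) = 0
s(-17, -13) - A(r(sqrt(3 + 1), -4), 17) = -2*(-13)**2 - 1*17 = -2*169 - 17 = -338 - 17 = -355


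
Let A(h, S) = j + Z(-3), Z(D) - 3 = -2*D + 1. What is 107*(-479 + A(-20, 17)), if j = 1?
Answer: -50076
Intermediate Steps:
Z(D) = 4 - 2*D (Z(D) = 3 + (-2*D + 1) = 3 + (1 - 2*D) = 4 - 2*D)
A(h, S) = 11 (A(h, S) = 1 + (4 - 2*(-3)) = 1 + (4 + 6) = 1 + 10 = 11)
107*(-479 + A(-20, 17)) = 107*(-479 + 11) = 107*(-468) = -50076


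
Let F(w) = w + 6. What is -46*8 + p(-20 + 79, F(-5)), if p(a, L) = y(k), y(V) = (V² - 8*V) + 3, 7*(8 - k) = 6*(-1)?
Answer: -17513/49 ≈ -357.41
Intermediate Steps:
k = 62/7 (k = 8 - 6*(-1)/7 = 8 - ⅐*(-6) = 8 + 6/7 = 62/7 ≈ 8.8571)
F(w) = 6 + w
y(V) = 3 + V² - 8*V
p(a, L) = 519/49 (p(a, L) = 3 + (62/7)² - 8*62/7 = 3 + 3844/49 - 496/7 = 519/49)
-46*8 + p(-20 + 79, F(-5)) = -46*8 + 519/49 = -368 + 519/49 = -17513/49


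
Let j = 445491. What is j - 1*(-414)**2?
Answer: 274095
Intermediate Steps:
j - 1*(-414)**2 = 445491 - 1*(-414)**2 = 445491 - 1*171396 = 445491 - 171396 = 274095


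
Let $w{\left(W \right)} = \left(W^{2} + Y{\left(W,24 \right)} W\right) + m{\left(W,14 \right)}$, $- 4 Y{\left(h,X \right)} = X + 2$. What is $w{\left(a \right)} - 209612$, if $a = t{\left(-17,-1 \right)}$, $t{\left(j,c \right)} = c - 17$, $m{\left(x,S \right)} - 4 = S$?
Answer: $-209153$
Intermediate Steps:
$m{\left(x,S \right)} = 4 + S$
$Y{\left(h,X \right)} = - \frac{1}{2} - \frac{X}{4}$ ($Y{\left(h,X \right)} = - \frac{X + 2}{4} = - \frac{2 + X}{4} = - \frac{1}{2} - \frac{X}{4}$)
$t{\left(j,c \right)} = -17 + c$
$a = -18$ ($a = -17 - 1 = -18$)
$w{\left(W \right)} = 18 + W^{2} - \frac{13 W}{2}$ ($w{\left(W \right)} = \left(W^{2} + \left(- \frac{1}{2} - 6\right) W\right) + \left(4 + 14\right) = \left(W^{2} + \left(- \frac{1}{2} - 6\right) W\right) + 18 = \left(W^{2} - \frac{13 W}{2}\right) + 18 = 18 + W^{2} - \frac{13 W}{2}$)
$w{\left(a \right)} - 209612 = \left(18 + \left(-18\right)^{2} - -117\right) - 209612 = \left(18 + 324 + 117\right) - 209612 = 459 - 209612 = -209153$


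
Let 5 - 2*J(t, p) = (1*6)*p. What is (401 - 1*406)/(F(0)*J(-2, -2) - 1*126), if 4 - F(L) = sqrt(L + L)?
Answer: 5/92 ≈ 0.054348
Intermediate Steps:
J(t, p) = 5/2 - 3*p (J(t, p) = 5/2 - 1*6*p/2 = 5/2 - 3*p)
F(L) = 4 - sqrt(2)*sqrt(L) (F(L) = 4 - sqrt(L + L) = 4 - sqrt(2*L) = 4 - sqrt(2)*sqrt(L))
(401 - 1*406)/(F(0)*J(-2, -2) - 1*126) = (401 - 1*406)/((4 - sqrt(2)*sqrt(0))*(5/2 - 3*(-2)) - 1*126) = (401 - 406)/((4 - 1*sqrt(2)*0)*(5/2 + 6) - 126) = -5/((4 + 0)*(17/2) - 126) = -5/(4*(17/2) - 126) = -5/(34 - 126) = -5/(-92) = -5*(-1/92) = 5/92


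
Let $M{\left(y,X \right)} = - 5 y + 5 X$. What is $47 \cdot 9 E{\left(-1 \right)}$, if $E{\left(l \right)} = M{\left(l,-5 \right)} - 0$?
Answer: $-8460$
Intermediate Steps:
$E{\left(l \right)} = -25 - 5 l$ ($E{\left(l \right)} = \left(- 5 l + 5 \left(-5\right)\right) - 0 = \left(- 5 l - 25\right) + 0 = \left(-25 - 5 l\right) + 0 = -25 - 5 l$)
$47 \cdot 9 E{\left(-1 \right)} = 47 \cdot 9 \left(-25 - -5\right) = 423 \left(-25 + 5\right) = 423 \left(-20\right) = -8460$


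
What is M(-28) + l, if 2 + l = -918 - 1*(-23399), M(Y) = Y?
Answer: 22451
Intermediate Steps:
l = 22479 (l = -2 + (-918 - 1*(-23399)) = -2 + (-918 + 23399) = -2 + 22481 = 22479)
M(-28) + l = -28 + 22479 = 22451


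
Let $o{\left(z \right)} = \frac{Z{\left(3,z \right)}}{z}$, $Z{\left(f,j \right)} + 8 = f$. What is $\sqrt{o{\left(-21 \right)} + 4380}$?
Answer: $\frac{\sqrt{1931685}}{21} \approx 66.183$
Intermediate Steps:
$Z{\left(f,j \right)} = -8 + f$
$o{\left(z \right)} = - \frac{5}{z}$ ($o{\left(z \right)} = \frac{-8 + 3}{z} = - \frac{5}{z}$)
$\sqrt{o{\left(-21 \right)} + 4380} = \sqrt{- \frac{5}{-21} + 4380} = \sqrt{\left(-5\right) \left(- \frac{1}{21}\right) + 4380} = \sqrt{\frac{5}{21} + 4380} = \sqrt{\frac{91985}{21}} = \frac{\sqrt{1931685}}{21}$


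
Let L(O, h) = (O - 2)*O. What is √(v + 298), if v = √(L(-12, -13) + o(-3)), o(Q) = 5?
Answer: √(298 + √173) ≈ 17.640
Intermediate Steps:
L(O, h) = O*(-2 + O) (L(O, h) = (-2 + O)*O = O*(-2 + O))
v = √173 (v = √(-12*(-2 - 12) + 5) = √(-12*(-14) + 5) = √(168 + 5) = √173 ≈ 13.153)
√(v + 298) = √(√173 + 298) = √(298 + √173)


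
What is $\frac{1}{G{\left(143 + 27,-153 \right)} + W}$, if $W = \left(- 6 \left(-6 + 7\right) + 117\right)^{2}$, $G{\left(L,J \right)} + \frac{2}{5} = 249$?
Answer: $\frac{5}{62848} \approx 7.9557 \cdot 10^{-5}$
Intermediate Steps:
$G{\left(L,J \right)} = \frac{1243}{5}$ ($G{\left(L,J \right)} = - \frac{2}{5} + 249 = \frac{1243}{5}$)
$W = 12321$ ($W = \left(\left(-6\right) 1 + 117\right)^{2} = \left(-6 + 117\right)^{2} = 111^{2} = 12321$)
$\frac{1}{G{\left(143 + 27,-153 \right)} + W} = \frac{1}{\frac{1243}{5} + 12321} = \frac{1}{\frac{62848}{5}} = \frac{5}{62848}$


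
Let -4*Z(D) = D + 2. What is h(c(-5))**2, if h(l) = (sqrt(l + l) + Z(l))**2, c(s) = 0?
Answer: 1/16 ≈ 0.062500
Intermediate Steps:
Z(D) = -1/2 - D/4 (Z(D) = -(D + 2)/4 = -(2 + D)/4 = -1/2 - D/4)
h(l) = (-1/2 - l/4 + sqrt(2)*sqrt(l))**2 (h(l) = (sqrt(l + l) + (-1/2 - l/4))**2 = (sqrt(2*l) + (-1/2 - l/4))**2 = (sqrt(2)*sqrt(l) + (-1/2 - l/4))**2 = (-1/2 - l/4 + sqrt(2)*sqrt(l))**2)
h(c(-5))**2 = ((2 + 0 - 4*sqrt(2)*sqrt(0))**2/16)**2 = ((2 + 0 - 4*sqrt(2)*0)**2/16)**2 = ((2 + 0 + 0)**2/16)**2 = ((1/16)*2**2)**2 = ((1/16)*4)**2 = (1/4)**2 = 1/16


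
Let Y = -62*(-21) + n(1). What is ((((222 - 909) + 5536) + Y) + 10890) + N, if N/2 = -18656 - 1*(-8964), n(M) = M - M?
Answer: -2343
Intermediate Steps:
n(M) = 0
Y = 1302 (Y = -62*(-21) + 0 = 1302 + 0 = 1302)
N = -19384 (N = 2*(-18656 - 1*(-8964)) = 2*(-18656 + 8964) = 2*(-9692) = -19384)
((((222 - 909) + 5536) + Y) + 10890) + N = ((((222 - 909) + 5536) + 1302) + 10890) - 19384 = (((-687 + 5536) + 1302) + 10890) - 19384 = ((4849 + 1302) + 10890) - 19384 = (6151 + 10890) - 19384 = 17041 - 19384 = -2343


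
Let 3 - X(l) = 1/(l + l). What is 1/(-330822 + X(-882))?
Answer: -1764/583564715 ≈ -3.0228e-6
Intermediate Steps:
X(l) = 3 - 1/(2*l) (X(l) = 3 - 1/(l + l) = 3 - 1/(2*l))
1/(-330822 + X(-882)) = 1/(-330822 + (3 - ½/(-882))) = 1/(-330822 + (3 - ½*(-1/882))) = 1/(-330822 + (3 + 1/1764)) = 1/(-330822 + 5293/1764) = 1/(-583564715/1764) = -1764/583564715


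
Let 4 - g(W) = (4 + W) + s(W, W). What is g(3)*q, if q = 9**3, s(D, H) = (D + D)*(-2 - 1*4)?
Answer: 24057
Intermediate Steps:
s(D, H) = -12*D (s(D, H) = (2*D)*(-2 - 4) = (2*D)*(-6) = -12*D)
g(W) = 11*W (g(W) = 4 - ((4 + W) - 12*W) = 4 - (4 - 11*W) = 4 + (-4 + 11*W) = 11*W)
q = 729
g(3)*q = (11*3)*729 = 33*729 = 24057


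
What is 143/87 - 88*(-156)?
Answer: 1194479/87 ≈ 13730.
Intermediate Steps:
143/87 - 88*(-156) = 143*(1/87) + 13728 = 143/87 + 13728 = 1194479/87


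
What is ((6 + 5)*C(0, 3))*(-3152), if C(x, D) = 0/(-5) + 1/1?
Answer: -34672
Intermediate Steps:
C(x, D) = 1 (C(x, D) = 0*(-⅕) + 1*1 = 0 + 1 = 1)
((6 + 5)*C(0, 3))*(-3152) = ((6 + 5)*1)*(-3152) = (11*1)*(-3152) = 11*(-3152) = -34672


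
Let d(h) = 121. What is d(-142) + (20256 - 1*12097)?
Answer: 8280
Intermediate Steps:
d(-142) + (20256 - 1*12097) = 121 + (20256 - 1*12097) = 121 + (20256 - 12097) = 121 + 8159 = 8280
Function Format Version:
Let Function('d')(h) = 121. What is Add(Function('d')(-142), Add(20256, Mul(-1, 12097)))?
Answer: 8280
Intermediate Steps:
Add(Function('d')(-142), Add(20256, Mul(-1, 12097))) = Add(121, Add(20256, Mul(-1, 12097))) = Add(121, Add(20256, -12097)) = Add(121, 8159) = 8280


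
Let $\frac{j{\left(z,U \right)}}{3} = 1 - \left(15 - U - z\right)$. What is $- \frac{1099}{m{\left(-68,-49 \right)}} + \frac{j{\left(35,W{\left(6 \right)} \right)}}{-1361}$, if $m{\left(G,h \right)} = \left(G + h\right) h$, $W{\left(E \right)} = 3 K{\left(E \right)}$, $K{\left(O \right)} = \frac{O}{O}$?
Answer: $- \frac{272645}{1114659} \approx -0.2446$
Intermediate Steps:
$K{\left(O \right)} = 1$
$W{\left(E \right)} = 3$ ($W{\left(E \right)} = 3 \cdot 1 = 3$)
$m{\left(G,h \right)} = h \left(G + h\right)$
$j{\left(z,U \right)} = -42 + 3 U + 3 z$ ($j{\left(z,U \right)} = 3 \left(1 - \left(15 - U - z\right)\right) = 3 \left(1 + \left(-15 + U + z\right)\right) = 3 \left(-14 + U + z\right) = -42 + 3 U + 3 z$)
$- \frac{1099}{m{\left(-68,-49 \right)}} + \frac{j{\left(35,W{\left(6 \right)} \right)}}{-1361} = - \frac{1099}{\left(-49\right) \left(-68 - 49\right)} + \frac{-42 + 3 \cdot 3 + 3 \cdot 35}{-1361} = - \frac{1099}{\left(-49\right) \left(-117\right)} + \left(-42 + 9 + 105\right) \left(- \frac{1}{1361}\right) = - \frac{1099}{5733} + 72 \left(- \frac{1}{1361}\right) = \left(-1099\right) \frac{1}{5733} - \frac{72}{1361} = - \frac{157}{819} - \frac{72}{1361} = - \frac{272645}{1114659}$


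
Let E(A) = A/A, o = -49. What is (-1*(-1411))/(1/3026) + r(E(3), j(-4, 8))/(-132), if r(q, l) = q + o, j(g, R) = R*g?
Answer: 46966550/11 ≈ 4.2697e+6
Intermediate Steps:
E(A) = 1
r(q, l) = -49 + q (r(q, l) = q - 49 = -49 + q)
(-1*(-1411))/(1/3026) + r(E(3), j(-4, 8))/(-132) = (-1*(-1411))/(1/3026) + (-49 + 1)/(-132) = 1411/(1/3026) - 48*(-1/132) = 1411*3026 + 4/11 = 4269686 + 4/11 = 46966550/11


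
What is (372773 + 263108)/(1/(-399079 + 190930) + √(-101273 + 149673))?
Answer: 132357994269/45792779 ≈ 2890.4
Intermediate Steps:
(372773 + 263108)/(1/(-399079 + 190930) + √(-101273 + 149673)) = 635881/(1/(-208149) + √48400) = 635881/(-1/208149 + 220) = 635881/(45792779/208149) = 635881*(208149/45792779) = 132357994269/45792779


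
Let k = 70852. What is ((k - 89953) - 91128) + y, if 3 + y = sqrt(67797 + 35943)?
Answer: -110232 + 2*sqrt(25935) ≈ -1.0991e+5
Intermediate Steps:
y = -3 + 2*sqrt(25935) (y = -3 + sqrt(67797 + 35943) = -3 + sqrt(103740) = -3 + 2*sqrt(25935) ≈ 319.09)
((k - 89953) - 91128) + y = ((70852 - 89953) - 91128) + (-3 + 2*sqrt(25935)) = (-19101 - 91128) + (-3 + 2*sqrt(25935)) = -110229 + (-3 + 2*sqrt(25935)) = -110232 + 2*sqrt(25935)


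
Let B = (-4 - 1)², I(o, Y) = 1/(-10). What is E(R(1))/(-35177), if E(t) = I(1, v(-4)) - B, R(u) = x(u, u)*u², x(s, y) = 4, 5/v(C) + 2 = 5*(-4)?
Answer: 251/351770 ≈ 0.00071353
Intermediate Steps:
v(C) = -5/22 (v(C) = 5/(-2 + 5*(-4)) = 5/(-2 - 20) = 5/(-22) = 5*(-1/22) = -5/22)
I(o, Y) = -⅒
R(u) = 4*u²
B = 25 (B = (-5)² = 25)
E(t) = -251/10 (E(t) = -⅒ - 1*25 = -⅒ - 25 = -251/10)
E(R(1))/(-35177) = -251/10/(-35177) = -251/10*(-1/35177) = 251/351770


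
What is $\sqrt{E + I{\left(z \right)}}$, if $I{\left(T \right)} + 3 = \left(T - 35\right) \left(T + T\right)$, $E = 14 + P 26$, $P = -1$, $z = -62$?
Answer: $\sqrt{12013} \approx 109.6$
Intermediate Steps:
$E = -12$ ($E = 14 - 26 = -12$)
$I{\left(T \right)} = -3 + 2 T \left(-35 + T\right)$ ($I{\left(T \right)} = -3 + \left(T - 35\right) \left(T + T\right) = -3 + \left(-35 + T\right) 2 T = -3 + 2 T \left(-35 + T\right)$)
$\sqrt{E + I{\left(z \right)}} = \sqrt{-12 - \left(-4337 - 7688\right)} = \sqrt{-12 + \left(-3 + 4340 + 2 \cdot 3844\right)} = \sqrt{-12 + \left(-3 + 4340 + 7688\right)} = \sqrt{-12 + 12025} = \sqrt{12013}$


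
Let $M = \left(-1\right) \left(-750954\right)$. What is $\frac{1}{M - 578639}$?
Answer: $\frac{1}{172315} \approx 5.8033 \cdot 10^{-6}$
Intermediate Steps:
$M = 750954$
$\frac{1}{M - 578639} = \frac{1}{750954 - 578639} = \frac{1}{172315}$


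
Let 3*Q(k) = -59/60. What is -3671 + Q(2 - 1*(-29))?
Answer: -660839/180 ≈ -3671.3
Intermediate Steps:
Q(k) = -59/180 (Q(k) = (-59/60)/3 = (-59*1/60)/3 = (⅓)*(-59/60) = -59/180)
-3671 + Q(2 - 1*(-29)) = -3671 - 59/180 = -660839/180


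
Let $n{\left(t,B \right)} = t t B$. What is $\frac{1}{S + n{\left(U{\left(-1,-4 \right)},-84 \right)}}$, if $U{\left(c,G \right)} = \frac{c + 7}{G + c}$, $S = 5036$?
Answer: $\frac{25}{122876} \approx 0.00020346$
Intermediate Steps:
$U{\left(c,G \right)} = \frac{7 + c}{G + c}$
$n{\left(t,B \right)} = B t^{2}$ ($n{\left(t,B \right)} = t^{2} B = B t^{2}$)
$\frac{1}{S + n{\left(U{\left(-1,-4 \right)},-84 \right)}} = \frac{1}{5036 - 84 \left(\frac{7 - 1}{-4 - 1}\right)^{2}} = \frac{1}{5036 - 84 \left(\frac{1}{-5} \cdot 6\right)^{2}} = \frac{1}{5036 - 84 \left(\left(- \frac{1}{5}\right) 6\right)^{2}} = \frac{1}{5036 - 84 \left(- \frac{6}{5}\right)^{2}} = \frac{1}{5036 - \frac{3024}{25}} = \frac{1}{\frac{122876}{25}} = \frac{25}{122876}$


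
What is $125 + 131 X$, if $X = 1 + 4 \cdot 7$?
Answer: $3924$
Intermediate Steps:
$X = 29$ ($X = 1 + 28 = 29$)
$125 + 131 X = 125 + 131 \cdot 29 = 125 + 3799 = 3924$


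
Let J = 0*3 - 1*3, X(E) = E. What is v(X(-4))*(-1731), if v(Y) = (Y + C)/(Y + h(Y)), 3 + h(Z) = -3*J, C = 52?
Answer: -41544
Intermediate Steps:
J = -3 (J = 0 - 3 = -3)
h(Z) = 6 (h(Z) = -3 - 3*(-3) = -3 + 9 = 6)
v(Y) = (52 + Y)/(6 + Y) (v(Y) = (Y + 52)/(Y + 6) = (52 + Y)/(6 + Y))
v(X(-4))*(-1731) = ((52 - 4)/(6 - 4))*(-1731) = (48/2)*(-1731) = ((½)*48)*(-1731) = 24*(-1731) = -41544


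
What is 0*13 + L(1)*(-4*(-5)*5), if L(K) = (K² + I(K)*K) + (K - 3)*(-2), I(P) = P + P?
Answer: 700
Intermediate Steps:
I(P) = 2*P
L(K) = 6 - 2*K + 3*K² (L(K) = (K² + (2*K)*K) + (K - 3)*(-2) = (K² + 2*K²) + (-3 + K)*(-2) = 3*K² + (6 - 2*K) = 6 - 2*K + 3*K²)
0*13 + L(1)*(-4*(-5)*5) = 0*13 + (6 - 2*1 + 3*1²)*(-4*(-5)*5) = 0 + (6 - 2 + 3*1)*(20*5) = 0 + (6 - 2 + 3)*100 = 0 + 7*100 = 0 + 700 = 700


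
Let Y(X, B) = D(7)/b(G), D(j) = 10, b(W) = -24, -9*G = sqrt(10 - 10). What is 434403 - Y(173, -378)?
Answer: 5212841/12 ≈ 4.3440e+5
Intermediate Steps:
G = 0 (G = -sqrt(10 - 10)/9 = -sqrt(0)/9 = -1/9*0 = 0)
Y(X, B) = -5/12 (Y(X, B) = 10/(-24) = 10*(-1/24) = -5/12)
434403 - Y(173, -378) = 434403 - 1*(-5/12) = 434403 + 5/12 = 5212841/12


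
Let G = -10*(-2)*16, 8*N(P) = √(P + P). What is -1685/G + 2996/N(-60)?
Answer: -337/64 - 5992*I*√30/15 ≈ -5.2656 - 2188.0*I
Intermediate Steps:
N(P) = √2*√P/8 (N(P) = √(P + P)/8 = √(2*P)/8 = (√2*√P)/8 = √2*√P/8)
G = 320 (G = 20*16 = 320)
-1685/G + 2996/N(-60) = -1685/320 + 2996/((√2*√(-60)/8)) = -1685*1/320 + 2996/((√2*(2*I*√15)/8)) = -337/64 + 2996/((I*√30/4)) = -337/64 + 2996*(-2*I*√30/15) = -337/64 - 5992*I*√30/15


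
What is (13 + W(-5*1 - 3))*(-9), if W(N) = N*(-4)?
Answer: -405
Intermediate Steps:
W(N) = -4*N
(13 + W(-5*1 - 3))*(-9) = (13 - 4*(-5*1 - 3))*(-9) = (13 - 4*(-5 - 3))*(-9) = (13 - 4*(-8))*(-9) = (13 + 32)*(-9) = 45*(-9) = -405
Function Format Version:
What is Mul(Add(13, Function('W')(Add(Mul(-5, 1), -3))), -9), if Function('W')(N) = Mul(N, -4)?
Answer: -405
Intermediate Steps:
Function('W')(N) = Mul(-4, N)
Mul(Add(13, Function('W')(Add(Mul(-5, 1), -3))), -9) = Mul(Add(13, Mul(-4, Add(Mul(-5, 1), -3))), -9) = Mul(Add(13, Mul(-4, Add(-5, -3))), -9) = Mul(Add(13, Mul(-4, -8)), -9) = Mul(Add(13, 32), -9) = Mul(45, -9) = -405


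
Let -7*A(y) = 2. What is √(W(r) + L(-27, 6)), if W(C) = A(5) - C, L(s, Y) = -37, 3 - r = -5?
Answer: I*√2219/7 ≈ 6.7295*I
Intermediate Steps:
r = 8 (r = 3 - 1*(-5) = 3 + 5 = 8)
A(y) = -2/7 (A(y) = -⅐*2 = -2/7)
W(C) = -2/7 - C
√(W(r) + L(-27, 6)) = √((-2/7 - 1*8) - 37) = √((-2/7 - 8) - 37) = √(-58/7 - 37) = √(-317/7) = I*√2219/7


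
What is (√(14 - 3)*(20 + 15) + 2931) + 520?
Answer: 3451 + 35*√11 ≈ 3567.1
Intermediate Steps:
(√(14 - 3)*(20 + 15) + 2931) + 520 = (√11*35 + 2931) + 520 = (35*√11 + 2931) + 520 = (2931 + 35*√11) + 520 = 3451 + 35*√11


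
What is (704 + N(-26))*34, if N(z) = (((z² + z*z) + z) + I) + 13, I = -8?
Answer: 69190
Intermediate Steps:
N(z) = 5 + z + 2*z² (N(z) = (((z² + z*z) + z) - 8) + 13 = (((z² + z²) + z) - 8) + 13 = ((2*z² + z) - 8) + 13 = ((z + 2*z²) - 8) + 13 = (-8 + z + 2*z²) + 13 = 5 + z + 2*z²)
(704 + N(-26))*34 = (704 + (5 - 26 + 2*(-26)²))*34 = (704 + (5 - 26 + 2*676))*34 = (704 + (5 - 26 + 1352))*34 = (704 + 1331)*34 = 2035*34 = 69190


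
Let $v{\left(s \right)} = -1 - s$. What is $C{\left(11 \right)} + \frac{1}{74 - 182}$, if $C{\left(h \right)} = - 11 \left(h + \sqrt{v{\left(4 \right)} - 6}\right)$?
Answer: $- \frac{13069}{108} - 11 i \sqrt{11} \approx -121.01 - 36.483 i$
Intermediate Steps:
$C{\left(h \right)} = - 11 h - 11 i \sqrt{11}$ ($C{\left(h \right)} = - 11 \left(h + \sqrt{\left(-1 - 4\right) - 6}\right) = - 11 \left(h + \sqrt{-5 - 6}\right) = - 11 \left(h + \sqrt{-11}\right) = - 11 \left(h + i \sqrt{11}\right) = - 11 h - 11 i \sqrt{11}$)
$C{\left(11 \right)} + \frac{1}{74 - 182} = \left(\left(-11\right) 11 - 11 i \sqrt{11}\right) + \frac{1}{74 - 182} = \left(-121 - 11 i \sqrt{11}\right) + \frac{1}{-108} = \left(-121 - 11 i \sqrt{11}\right) - \frac{1}{108} = - \frac{13069}{108} - 11 i \sqrt{11}$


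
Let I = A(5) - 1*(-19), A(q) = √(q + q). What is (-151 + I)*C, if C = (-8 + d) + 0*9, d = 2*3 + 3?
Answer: -132 + √10 ≈ -128.84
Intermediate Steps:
d = 9 (d = 6 + 3 = 9)
A(q) = √2*√q (A(q) = √(2*q) = √2*√q)
C = 1 (C = (-8 + 9) + 0*9 = 1 + 0 = 1)
I = 19 + √10 (I = √2*√5 - 1*(-19) = √10 + 19 = 19 + √10 ≈ 22.162)
(-151 + I)*C = (-151 + (19 + √10))*1 = (-132 + √10)*1 = -132 + √10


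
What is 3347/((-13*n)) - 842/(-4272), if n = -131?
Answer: 7866155/3637608 ≈ 2.1625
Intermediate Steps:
3347/((-13*n)) - 842/(-4272) = 3347/((-13*(-131))) - 842/(-4272) = 3347/1703 - 842*(-1/4272) = 3347*(1/1703) + 421/2136 = 3347/1703 + 421/2136 = 7866155/3637608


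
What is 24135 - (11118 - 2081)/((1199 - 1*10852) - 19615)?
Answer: 706392217/29268 ≈ 24135.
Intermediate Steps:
24135 - (11118 - 2081)/((1199 - 1*10852) - 19615) = 24135 - 9037/((1199 - 10852) - 19615) = 24135 - 9037/(-9653 - 19615) = 24135 - 9037/(-29268) = 24135 - 9037*(-1)/29268 = 24135 - 1*(-9037/29268) = 24135 + 9037/29268 = 706392217/29268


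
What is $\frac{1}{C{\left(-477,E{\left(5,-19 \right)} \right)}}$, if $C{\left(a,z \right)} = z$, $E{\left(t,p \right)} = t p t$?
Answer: $- \frac{1}{475} \approx -0.0021053$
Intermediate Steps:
$E{\left(t,p \right)} = p t^{2}$ ($E{\left(t,p \right)} = p t t = p t^{2}$)
$\frac{1}{C{\left(-477,E{\left(5,-19 \right)} \right)}} = \frac{1}{\left(-19\right) 5^{2}} = \frac{1}{\left(-19\right) 25} = \frac{1}{-475} = - \frac{1}{475}$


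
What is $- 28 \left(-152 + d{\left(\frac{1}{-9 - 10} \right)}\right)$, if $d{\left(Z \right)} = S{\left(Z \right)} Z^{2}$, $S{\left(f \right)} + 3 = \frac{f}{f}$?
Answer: $\frac{1536472}{361} \approx 4256.2$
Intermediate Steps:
$S{\left(f \right)} = -2$ ($S{\left(f \right)} = -3 + \frac{f}{f} = -3 + 1 = -2$)
$d{\left(Z \right)} = - 2 Z^{2}$
$- 28 \left(-152 + d{\left(\frac{1}{-9 - 10} \right)}\right) = - 28 \left(-152 - 2 \left(\frac{1}{-9 - 10}\right)^{2}\right) = - 28 \left(-152 - 2 \left(\frac{1}{-19}\right)^{2}\right) = - 28 \left(-152 - 2 \left(- \frac{1}{19}\right)^{2}\right) = - 28 \left(-152 - \frac{2}{361}\right) = \left(-28\right) \left(- \frac{54874}{361}\right) = \frac{1536472}{361}$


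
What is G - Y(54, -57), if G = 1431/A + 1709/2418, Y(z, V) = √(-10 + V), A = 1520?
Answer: 3028919/1837680 - I*√67 ≈ 1.6482 - 8.1853*I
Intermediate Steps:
G = 3028919/1837680 (G = 1431/1520 + 1709/2418 = 3028919/1837680 ≈ 1.6482)
G - Y(54, -57) = 3028919/1837680 - √(-10 - 57) = 3028919/1837680 - √(-67) = 3028919/1837680 - I*√67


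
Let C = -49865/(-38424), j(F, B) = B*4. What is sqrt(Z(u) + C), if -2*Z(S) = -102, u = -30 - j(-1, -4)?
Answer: sqrt(19303151334)/19212 ≈ 7.2317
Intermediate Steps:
j(F, B) = 4*B
u = -14 (u = -30 - 4*(-4) = -30 - 1*(-16) = -30 + 16 = -14)
Z(S) = 51 (Z(S) = -1/2*(-102) = 51)
C = 49865/38424 (C = -49865*(-1/38424) = 49865/38424 ≈ 1.2978)
sqrt(Z(u) + C) = sqrt(51 + 49865/38424) = sqrt(2009489/38424) = sqrt(19303151334)/19212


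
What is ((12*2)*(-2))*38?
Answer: -1824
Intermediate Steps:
((12*2)*(-2))*38 = (24*(-2))*38 = -48*38 = -1824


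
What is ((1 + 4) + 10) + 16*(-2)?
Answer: -17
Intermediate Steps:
((1 + 4) + 10) + 16*(-2) = (5 + 10) - 32 = 15 - 32 = -17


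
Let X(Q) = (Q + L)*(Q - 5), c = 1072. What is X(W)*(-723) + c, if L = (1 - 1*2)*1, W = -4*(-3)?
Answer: -54599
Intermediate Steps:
W = 12
L = -1 (L = (1 - 2)*1 = -1*1 = -1)
X(Q) = (-1 + Q)*(-5 + Q) (X(Q) = (Q - 1)*(Q - 5) = (-1 + Q)*(-5 + Q))
X(W)*(-723) + c = (5 + 12² - 6*12)*(-723) + 1072 = (5 + 144 - 72)*(-723) + 1072 = 77*(-723) + 1072 = -55671 + 1072 = -54599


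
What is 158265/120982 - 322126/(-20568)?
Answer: 10556660563/622089444 ≈ 16.970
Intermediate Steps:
158265/120982 - 322126/(-20568) = 158265*(1/120982) - 322126*(-1/20568) = 158265/120982 + 161063/10284 = 10556660563/622089444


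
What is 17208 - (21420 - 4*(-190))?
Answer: -4972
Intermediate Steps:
17208 - (21420 - 4*(-190)) = 17208 - (21420 - 1*(-760)) = 17208 - (21420 + 760) = 17208 - 1*22180 = 17208 - 22180 = -4972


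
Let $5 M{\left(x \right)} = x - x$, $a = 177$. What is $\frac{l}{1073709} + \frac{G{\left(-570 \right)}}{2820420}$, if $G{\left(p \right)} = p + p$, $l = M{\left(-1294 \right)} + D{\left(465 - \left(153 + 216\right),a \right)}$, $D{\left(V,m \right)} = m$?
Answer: $- \frac{447416}{1869327369} \approx -0.00023935$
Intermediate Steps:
$M{\left(x \right)} = 0$ ($M{\left(x \right)} = \frac{x - x}{5} = \frac{1}{5} \cdot 0 = 0$)
$l = 177$ ($l = 0 + 177 = 177$)
$G{\left(p \right)} = 2 p$
$\frac{l}{1073709} + \frac{G{\left(-570 \right)}}{2820420} = \frac{177}{1073709} + \frac{2 \left(-570\right)}{2820420} = 177 \cdot \frac{1}{1073709} - \frac{19}{47007} = \frac{59}{357903} - \frac{19}{47007} = - \frac{447416}{1869327369}$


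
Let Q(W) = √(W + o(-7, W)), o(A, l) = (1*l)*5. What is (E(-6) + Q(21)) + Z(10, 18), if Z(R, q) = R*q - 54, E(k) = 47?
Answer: 173 + 3*√14 ≈ 184.23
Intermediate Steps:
o(A, l) = 5*l (o(A, l) = l*5 = 5*l)
Z(R, q) = -54 + R*q
Q(W) = √6*√W (Q(W) = √(W + 5*W) = √(6*W) = √6*√W)
(E(-6) + Q(21)) + Z(10, 18) = (47 + √6*√21) + (-54 + 10*18) = (47 + 3*√14) + (-54 + 180) = (47 + 3*√14) + 126 = 173 + 3*√14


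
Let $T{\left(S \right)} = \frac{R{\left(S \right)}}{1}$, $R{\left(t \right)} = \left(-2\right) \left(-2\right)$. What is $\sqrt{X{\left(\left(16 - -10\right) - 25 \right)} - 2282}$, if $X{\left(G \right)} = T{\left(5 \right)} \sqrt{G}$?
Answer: $i \sqrt{2278} \approx 47.728 i$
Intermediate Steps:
$R{\left(t \right)} = 4$
$T{\left(S \right)} = 4$ ($T{\left(S \right)} = \frac{4}{1} = 4 \cdot 1 = 4$)
$X{\left(G \right)} = 4 \sqrt{G}$
$\sqrt{X{\left(\left(16 - -10\right) - 25 \right)} - 2282} = \sqrt{4 \sqrt{\left(16 - -10\right) - 25} - 2282} = \sqrt{4 \sqrt{\left(16 + 10\right) - 25} - 2282} = \sqrt{4 \sqrt{26 - 25} - 2282} = \sqrt{4 \sqrt{1} - 2282} = \sqrt{4 \cdot 1 - 2282} = \sqrt{4 - 2282} = \sqrt{-2278} = i \sqrt{2278}$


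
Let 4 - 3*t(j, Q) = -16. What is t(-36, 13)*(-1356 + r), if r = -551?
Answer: -38140/3 ≈ -12713.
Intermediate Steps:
t(j, Q) = 20/3 (t(j, Q) = 4/3 - ⅓*(-16) = 4/3 + 16/3 = 20/3)
t(-36, 13)*(-1356 + r) = 20*(-1356 - 551)/3 = (20/3)*(-1907) = -38140/3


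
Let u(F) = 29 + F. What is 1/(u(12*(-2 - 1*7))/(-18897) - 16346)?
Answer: -18897/308890283 ≈ -6.1177e-5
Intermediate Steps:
1/(u(12*(-2 - 1*7))/(-18897) - 16346) = 1/((29 + 12*(-2 - 1*7))/(-18897) - 16346) = 1/((29 + 12*(-2 - 7))*(-1/18897) - 16346) = 1/((29 + 12*(-9))*(-1/18897) - 16346) = 1/((29 - 108)*(-1/18897) - 16346) = 1/(-79*(-1/18897) - 16346) = 1/(79/18897 - 16346) = 1/(-308890283/18897) = -18897/308890283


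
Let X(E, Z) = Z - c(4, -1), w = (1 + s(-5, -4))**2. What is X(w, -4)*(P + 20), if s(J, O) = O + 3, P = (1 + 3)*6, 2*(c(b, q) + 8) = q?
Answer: 198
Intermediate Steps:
c(b, q) = -8 + q/2
P = 24 (P = 4*6 = 24)
s(J, O) = 3 + O
w = 0 (w = (1 + (3 - 4))**2 = (1 - 1)**2 = 0**2 = 0)
X(E, Z) = 17/2 + Z (X(E, Z) = Z - (-8 + (1/2)*(-1)) = Z - (-8 - 1/2) = Z - 1*(-17/2) = Z + 17/2 = 17/2 + Z)
X(w, -4)*(P + 20) = (17/2 - 4)*(24 + 20) = (9/2)*44 = 198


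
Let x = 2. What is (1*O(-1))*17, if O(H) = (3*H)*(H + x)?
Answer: -51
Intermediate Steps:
O(H) = 3*H*(2 + H) (O(H) = (3*H)*(H + 2) = (3*H)*(2 + H) = 3*H*(2 + H))
(1*O(-1))*17 = (1*(3*(-1)*(2 - 1)))*17 = (1*(3*(-1)*1))*17 = (1*(-3))*17 = -3*17 = -51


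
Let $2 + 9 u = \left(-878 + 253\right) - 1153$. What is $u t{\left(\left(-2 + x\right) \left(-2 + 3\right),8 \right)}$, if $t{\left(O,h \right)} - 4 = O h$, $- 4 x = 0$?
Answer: $\frac{7120}{3} \approx 2373.3$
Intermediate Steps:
$x = 0$ ($x = \left(- \frac{1}{4}\right) 0 = 0$)
$t{\left(O,h \right)} = 4 + O h$
$u = - \frac{1780}{9}$ ($u = - \frac{2}{9} + \frac{\left(-878 + 253\right) - 1153}{9} = - \frac{2}{9} + \frac{-625 - 1153}{9} = - \frac{2}{9} + \frac{1}{9} \left(-1778\right) = - \frac{2}{9} - \frac{1778}{9} = - \frac{1780}{9} \approx -197.78$)
$u t{\left(\left(-2 + x\right) \left(-2 + 3\right),8 \right)} = - \frac{1780 \left(4 + \left(-2 + 0\right) \left(-2 + 3\right) 8\right)}{9} = - \frac{1780 \left(4 + \left(-2\right) 1 \cdot 8\right)}{9} = - \frac{1780 \left(4 - 16\right)}{9} = \left(- \frac{1780}{9}\right) \left(-12\right) = \frac{7120}{3}$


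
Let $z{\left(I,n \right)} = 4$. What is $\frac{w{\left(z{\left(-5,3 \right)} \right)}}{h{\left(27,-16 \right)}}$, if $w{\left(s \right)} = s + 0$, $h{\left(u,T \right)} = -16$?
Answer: $- \frac{1}{4} \approx -0.25$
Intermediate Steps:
$w{\left(s \right)} = s$
$\frac{w{\left(z{\left(-5,3 \right)} \right)}}{h{\left(27,-16 \right)}} = \frac{4}{-16} = 4 \left(- \frac{1}{16}\right) = - \frac{1}{4}$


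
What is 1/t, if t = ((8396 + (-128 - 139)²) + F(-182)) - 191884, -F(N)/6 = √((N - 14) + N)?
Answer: I/(-112199*I + 18*√42) ≈ -8.9127e-6 + 9.2666e-9*I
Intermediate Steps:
F(N) = -6*√(-14 + 2*N) (F(N) = -6*√((N - 14) + N) = -6*√((-14 + N) + N) = -6*√(-14 + 2*N))
t = -112199 - 18*I*√42 (t = ((8396 + (-128 - 139)²) - 6*√(-14 + 2*(-182))) - 191884 = ((8396 + (-267)²) - 6*√(-14 - 364)) - 191884 = ((8396 + 71289) - 18*I*√42) - 191884 = (79685 - 18*I*√42) - 191884 = -112199 - 18*I*√42 ≈ -1.122e+5 - 116.65*I)
1/t = 1/(-112199 - 18*I*√42)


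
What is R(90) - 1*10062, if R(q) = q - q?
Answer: -10062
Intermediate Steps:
R(q) = 0
R(90) - 1*10062 = 0 - 1*10062 = 0 - 10062 = -10062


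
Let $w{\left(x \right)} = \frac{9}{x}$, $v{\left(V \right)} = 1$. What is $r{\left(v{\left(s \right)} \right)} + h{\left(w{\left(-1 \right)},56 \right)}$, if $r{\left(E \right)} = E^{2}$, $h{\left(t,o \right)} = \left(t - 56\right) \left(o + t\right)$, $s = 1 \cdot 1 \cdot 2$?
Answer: $-3054$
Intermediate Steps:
$s = 2$ ($s = 1 \cdot 2 = 2$)
$h{\left(t,o \right)} = \left(-56 + t\right) \left(o + t\right)$
$r{\left(v{\left(s \right)} \right)} + h{\left(w{\left(-1 \right)},56 \right)} = 1^{2} + \left(\left(\frac{9}{-1}\right)^{2} - 3136 - 56 \frac{9}{-1} + 56 \frac{9}{-1}\right) = 1 + \left(\left(9 \left(-1\right)\right)^{2} - 3136 - 56 \cdot 9 \left(-1\right) + 56 \cdot 9 \left(-1\right)\right) = 1 + \left(\left(-9\right)^{2} - 3136 - -504 + 56 \left(-9\right)\right) = 1 + \left(81 - 3136 + 504 - 504\right) = 1 - 3055 = -3054$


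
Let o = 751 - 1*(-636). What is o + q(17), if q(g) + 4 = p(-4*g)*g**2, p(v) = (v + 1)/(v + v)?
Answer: 12203/8 ≈ 1525.4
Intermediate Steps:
p(v) = (1 + v)/(2*v) (p(v) = (1 + v)/((2*v)) = (1 + v)*(1/(2*v)) = (1 + v)/(2*v))
q(g) = -4 - g*(1 - 4*g)/8 (q(g) = -4 + ((1 - 4*g)/(2*((-4*g))))*g**2 = -4 + ((-1/(4*g))*(1 - 4*g)/2)*g**2 = -4 + (-(1 - 4*g)/(8*g))*g**2 = -4 - g*(1 - 4*g)/8)
o = 1387 (o = 751 + 636 = 1387)
o + q(17) = 1387 + (-4 + (1/8)*17*(-1 + 4*17)) = 1387 + (-4 + (1/8)*17*(-1 + 68)) = 1387 + (-4 + (1/8)*17*67) = 1387 + (-4 + 1139/8) = 1387 + 1107/8 = 12203/8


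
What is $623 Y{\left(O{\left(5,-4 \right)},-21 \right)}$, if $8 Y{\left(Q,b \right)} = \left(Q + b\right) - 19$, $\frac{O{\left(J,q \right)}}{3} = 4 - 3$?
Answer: $- \frac{23051}{8} \approx -2881.4$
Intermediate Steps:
$O{\left(J,q \right)} = 3$ ($O{\left(J,q \right)} = 3 \left(4 - 3\right) = 3 \cdot 1 = 3$)
$Y{\left(Q,b \right)} = - \frac{19}{8} + \frac{Q}{8} + \frac{b}{8}$ ($Y{\left(Q,b \right)} = \frac{\left(Q + b\right) - 19}{8} = \frac{-19 + Q + b}{8} = - \frac{19}{8} + \frac{Q}{8} + \frac{b}{8}$)
$623 Y{\left(O{\left(5,-4 \right)},-21 \right)} = 623 \left(- \frac{19}{8} + \frac{1}{8} \cdot 3 + \frac{1}{8} \left(-21\right)\right) = 623 \left(- \frac{19}{8} + \frac{3}{8} - \frac{21}{8}\right) = 623 \left(- \frac{37}{8}\right) = - \frac{23051}{8}$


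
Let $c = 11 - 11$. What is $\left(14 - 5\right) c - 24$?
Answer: $-24$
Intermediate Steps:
$c = 0$ ($c = 11 - 11 = 0$)
$\left(14 - 5\right) c - 24 = \left(14 - 5\right) 0 - 24 = 9 \cdot 0 - 24 = 0 - 24 = -24$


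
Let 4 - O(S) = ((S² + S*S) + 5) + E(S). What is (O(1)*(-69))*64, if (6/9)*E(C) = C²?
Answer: 19872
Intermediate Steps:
E(C) = 3*C²/2
O(S) = -1 - 7*S²/2 (O(S) = 4 - (((S² + S*S) + 5) + 3*S²/2) = 4 - (((S² + S²) + 5) + 3*S²/2) = 4 - ((2*S² + 5) + 3*S²/2) = 4 - ((5 + 2*S²) + 3*S²/2) = 4 - (5 + 7*S²/2) = 4 + (-5 - 7*S²/2) = -1 - 7*S²/2)
(O(1)*(-69))*64 = ((-1 - 7/2*1²)*(-69))*64 = ((-1 - 7/2*1)*(-69))*64 = ((-1 - 7/2)*(-69))*64 = -9/2*(-69)*64 = (621/2)*64 = 19872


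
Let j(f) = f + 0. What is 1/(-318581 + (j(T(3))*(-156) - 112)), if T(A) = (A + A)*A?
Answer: -1/321501 ≈ -3.1104e-6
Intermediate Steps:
T(A) = 2*A**2 (T(A) = (2*A)*A = 2*A**2)
j(f) = f
1/(-318581 + (j(T(3))*(-156) - 112)) = 1/(-318581 + ((2*3**2)*(-156) - 112)) = 1/(-318581 + ((2*9)*(-156) - 112)) = 1/(-318581 + (18*(-156) - 112)) = 1/(-318581 + (-2808 - 112)) = 1/(-318581 - 2920) = 1/(-321501) = -1/321501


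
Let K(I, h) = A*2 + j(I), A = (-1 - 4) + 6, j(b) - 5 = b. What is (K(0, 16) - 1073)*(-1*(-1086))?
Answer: -1157676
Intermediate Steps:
j(b) = 5 + b
A = 1 (A = -5 + 6 = 1)
K(I, h) = 7 + I (K(I, h) = 1*2 + (5 + I) = 2 + (5 + I) = 7 + I)
(K(0, 16) - 1073)*(-1*(-1086)) = ((7 + 0) - 1073)*(-1*(-1086)) = (7 - 1073)*1086 = -1066*1086 = -1157676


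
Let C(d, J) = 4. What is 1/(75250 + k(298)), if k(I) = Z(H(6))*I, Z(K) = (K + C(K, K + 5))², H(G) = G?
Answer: 1/105050 ≈ 9.5193e-6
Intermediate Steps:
Z(K) = (4 + K)² (Z(K) = (K + 4)² = (4 + K)²)
k(I) = 100*I (k(I) = (4 + 6)²*I = 10²*I = 100*I)
1/(75250 + k(298)) = 1/(75250 + 100*298) = 1/(75250 + 29800) = 1/105050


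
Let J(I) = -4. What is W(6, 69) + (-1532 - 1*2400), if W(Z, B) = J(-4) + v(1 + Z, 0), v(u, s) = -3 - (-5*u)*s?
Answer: -3939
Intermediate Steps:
v(u, s) = -3 + 5*s*u (v(u, s) = -3 - (-5)*s*u = -3 + 5*s*u)
W(Z, B) = -7 (W(Z, B) = -4 + (-3 + 5*0*(1 + Z)) = -4 + (-3 + 0) = -4 - 3 = -7)
W(6, 69) + (-1532 - 1*2400) = -7 + (-1532 - 1*2400) = -7 + (-1532 - 2400) = -7 - 3932 = -3939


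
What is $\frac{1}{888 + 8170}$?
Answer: $\frac{1}{9058} \approx 0.0001104$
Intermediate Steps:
$\frac{1}{888 + 8170} = \frac{1}{9058}$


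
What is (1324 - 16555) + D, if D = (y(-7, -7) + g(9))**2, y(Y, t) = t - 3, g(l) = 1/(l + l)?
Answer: -4902803/324 ≈ -15132.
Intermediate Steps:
g(l) = 1/(2*l)
y(Y, t) = -3 + t
D = 32041/324 (D = ((-3 - 7) + (1/2)/9)**2 = (-10 + (1/2)*(1/9))**2 = (-10 + 1/18)**2 = (-179/18)**2 = 32041/324 ≈ 98.892)
(1324 - 16555) + D = (1324 - 16555) + 32041/324 = -15231 + 32041/324 = -4902803/324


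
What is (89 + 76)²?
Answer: 27225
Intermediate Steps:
(89 + 76)² = 165² = 27225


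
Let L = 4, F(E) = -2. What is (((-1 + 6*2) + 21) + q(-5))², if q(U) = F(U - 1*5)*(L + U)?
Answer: 1156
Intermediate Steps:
q(U) = -8 - 2*U (q(U) = -2*(4 + U) = -8 - 2*U)
(((-1 + 6*2) + 21) + q(-5))² = (((-1 + 6*2) + 21) + (-8 - 2*(-5)))² = (((-1 + 12) + 21) + (-8 + 10))² = ((11 + 21) + 2)² = (32 + 2)² = 34² = 1156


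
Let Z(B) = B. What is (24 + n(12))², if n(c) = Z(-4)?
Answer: 400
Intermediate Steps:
n(c) = -4
(24 + n(12))² = (24 - 4)² = 20² = 400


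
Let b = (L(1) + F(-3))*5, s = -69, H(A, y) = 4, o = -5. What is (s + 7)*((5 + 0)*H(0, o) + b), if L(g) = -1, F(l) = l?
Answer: 0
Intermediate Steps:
b = -20 (b = (-1 - 3)*5 = -4*5 = -20)
(s + 7)*((5 + 0)*H(0, o) + b) = (-69 + 7)*((5 + 0)*4 - 20) = -62*(5*4 - 20) = -62*(20 - 20) = -62*0 = 0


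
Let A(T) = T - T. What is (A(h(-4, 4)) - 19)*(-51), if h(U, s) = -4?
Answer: 969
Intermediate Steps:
A(T) = 0
(A(h(-4, 4)) - 19)*(-51) = (0 - 19)*(-51) = -19*(-51) = 969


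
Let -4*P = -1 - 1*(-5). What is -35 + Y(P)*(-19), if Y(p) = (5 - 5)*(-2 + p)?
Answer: -35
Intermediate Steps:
P = -1 (P = -(-1 - 1*(-5))/4 = -(-1 + 5)/4 = -¼*4 = -1)
Y(p) = 0 (Y(p) = 0*(-2 + p) = 0)
-35 + Y(P)*(-19) = -35 + 0*(-19) = -35 + 0 = -35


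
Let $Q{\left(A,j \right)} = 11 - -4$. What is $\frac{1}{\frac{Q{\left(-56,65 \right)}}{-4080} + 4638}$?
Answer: $\frac{272}{1261535} \approx 0.00021561$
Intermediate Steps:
$Q{\left(A,j \right)} = 15$ ($Q{\left(A,j \right)} = 11 + 4 = 15$)
$\frac{1}{\frac{Q{\left(-56,65 \right)}}{-4080} + 4638} = \frac{1}{\frac{15}{-4080} + 4638} = \frac{1}{15 \left(- \frac{1}{4080}\right) + 4638} = \frac{1}{- \frac{1}{272} + 4638} = \frac{1}{\frac{1261535}{272}} = \frac{272}{1261535}$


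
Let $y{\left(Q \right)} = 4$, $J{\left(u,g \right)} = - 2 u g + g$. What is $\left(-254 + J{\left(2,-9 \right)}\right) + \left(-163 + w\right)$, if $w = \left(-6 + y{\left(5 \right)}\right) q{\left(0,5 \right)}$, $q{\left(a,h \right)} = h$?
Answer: $-400$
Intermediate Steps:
$J{\left(u,g \right)} = g - 2 g u$ ($J{\left(u,g \right)} = - 2 g u + g = g - 2 g u$)
$w = -10$ ($w = \left(-6 + 4\right) 5 = \left(-2\right) 5 = -10$)
$\left(-254 + J{\left(2,-9 \right)}\right) + \left(-163 + w\right) = \left(-254 - 9 \left(1 - 4\right)\right) - 173 = \left(-254 - -27\right) - 173 = \left(-254 + 27\right) - 173 = -227 - 173 = -400$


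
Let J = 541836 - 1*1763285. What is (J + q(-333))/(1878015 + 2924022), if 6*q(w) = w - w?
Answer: -1221449/4802037 ≈ -0.25436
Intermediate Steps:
J = -1221449 (J = 541836 - 1763285 = -1221449)
q(w) = 0 (q(w) = (w - w)/6 = (1/6)*0 = 0)
(J + q(-333))/(1878015 + 2924022) = (-1221449 + 0)/(1878015 + 2924022) = -1221449/4802037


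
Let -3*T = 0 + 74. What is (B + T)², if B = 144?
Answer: 128164/9 ≈ 14240.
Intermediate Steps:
T = -74/3 (T = -(0 + 74)/3 = -⅓*74 = -74/3 ≈ -24.667)
(B + T)² = (144 - 74/3)² = (358/3)² = 128164/9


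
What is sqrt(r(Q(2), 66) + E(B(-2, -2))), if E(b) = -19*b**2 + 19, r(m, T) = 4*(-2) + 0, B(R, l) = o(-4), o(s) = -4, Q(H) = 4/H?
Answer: I*sqrt(293) ≈ 17.117*I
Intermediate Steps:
B(R, l) = -4
r(m, T) = -8 (r(m, T) = -8 + 0 = -8)
E(b) = 19 - 19*b**2
sqrt(r(Q(2), 66) + E(B(-2, -2))) = sqrt(-8 + (19 - 19*(-4)**2)) = sqrt(-8 + (19 - 19*16)) = sqrt(-8 + (19 - 304)) = sqrt(-8 - 285) = sqrt(-293) = I*sqrt(293)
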